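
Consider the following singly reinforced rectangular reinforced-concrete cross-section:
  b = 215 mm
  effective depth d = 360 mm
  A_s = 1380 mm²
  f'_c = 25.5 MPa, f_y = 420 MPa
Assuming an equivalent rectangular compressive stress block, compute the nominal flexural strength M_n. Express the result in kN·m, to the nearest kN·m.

T = A_s f_y = 1380 × 420 = 579600 N = 579.6 kN.
From C = T: a = T/(0.85 f'_c b) = 579600/(0.85 × 25.5 × 215) = 124.37 mm.
M_n = T(d − a/2) = 579.6 kN × (360 − 62.185) mm = 172.61 kN·m.

M_n ≈ 173 kN·m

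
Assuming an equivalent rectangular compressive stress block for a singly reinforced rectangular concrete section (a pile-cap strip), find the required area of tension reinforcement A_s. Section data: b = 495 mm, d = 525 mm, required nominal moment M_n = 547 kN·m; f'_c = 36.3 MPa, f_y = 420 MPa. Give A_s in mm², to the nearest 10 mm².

A_s ≈ 2670 mm²

With M_n = 0.85 f'_c a b (d − a/2), solve the quadratic for a:
a = d − √(d² − 2M_n/(0.85 f'_c b)) = 525 − √(525² − 2 × 547×10⁶/(0.85 × 36.3 × 495)) = 73.34 mm.
A_s = 0.85 f'_c a b / f_y = 0.85 × 36.3 × 73.34 × 495 / 420 = 2667.0 mm².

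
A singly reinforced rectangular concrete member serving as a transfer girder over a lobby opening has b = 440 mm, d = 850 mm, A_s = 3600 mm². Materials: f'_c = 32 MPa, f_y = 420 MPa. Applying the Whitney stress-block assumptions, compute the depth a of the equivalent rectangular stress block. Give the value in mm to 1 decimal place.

T = A_s f_y = 3600 × 420 = 1512000 N = 1512 kN.
Setting C = 0.85 f'_c a b equal to T: a = 1512000/(0.85 × 32 × 440) = 126.3 mm.

a ≈ 126.3 mm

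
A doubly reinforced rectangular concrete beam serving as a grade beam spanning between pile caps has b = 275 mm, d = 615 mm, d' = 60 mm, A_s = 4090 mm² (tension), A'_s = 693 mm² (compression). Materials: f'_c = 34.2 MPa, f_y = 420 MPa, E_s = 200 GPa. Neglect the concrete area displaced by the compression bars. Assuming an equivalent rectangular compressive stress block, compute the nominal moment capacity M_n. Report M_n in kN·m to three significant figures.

M_n ≈ 912 kN·m

Assume both tension and compression steel yield.
Net tension couple steel: A_s − A'_s = 3397 mm².
a = (A_s − A'_s) f_y / (0.85 f'_c b) = 1426740/(0.85 × 34.2 × 275) = 178.47 mm.
c = a/β₁ = 178.47/0.806 = 221.43 mm; ε'_s = 0.003(c − d')/c = 0.0022 ≥ f_y/E_s = 0.0021, so compression steel does yield.
M_n = (A_s − A'_s) f_y (d − a/2) + A'_s f_y (d − d') = [1426740 × (615 − 89.235) + 291060 × (615 − 60)] × 10⁻⁶ = 750.13 + 161.54 = 911.67 kN·m.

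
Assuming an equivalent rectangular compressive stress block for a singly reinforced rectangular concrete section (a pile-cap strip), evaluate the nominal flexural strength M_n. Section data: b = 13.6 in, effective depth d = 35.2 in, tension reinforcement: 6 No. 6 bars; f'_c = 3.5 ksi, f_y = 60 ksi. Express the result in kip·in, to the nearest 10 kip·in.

A_s = 6 × 0.44 = 2.64 in².
T = A_s f_y = 2.64 × 60 = 158.4 kips.
a = T/(0.85 f'_c b) = 158.4/(0.85 × 3.5 × 13.6) = 3.915 in.
M_n = T(d − a/2) = 158.4 × (35.2 − 1.9575) = 5265.6 kip·in.

M_n ≈ 5270 kip·in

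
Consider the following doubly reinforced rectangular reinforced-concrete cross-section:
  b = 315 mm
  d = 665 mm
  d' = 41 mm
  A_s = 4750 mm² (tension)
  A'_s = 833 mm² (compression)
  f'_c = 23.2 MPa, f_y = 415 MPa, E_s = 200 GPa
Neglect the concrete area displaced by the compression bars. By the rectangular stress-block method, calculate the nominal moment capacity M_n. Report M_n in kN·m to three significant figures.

M_n ≈ 1080 kN·m

Assume both tension and compression steel yield.
Net tension couple steel: A_s − A'_s = 3917 mm².
a = (A_s − A'_s) f_y / (0.85 f'_c b) = 1625555/(0.85 × 23.2 × 315) = 261.69 mm.
c = a/β₁ = 261.69/0.85 = 307.87 mm; ε'_s = 0.003(c − d')/c = 0.0026 ≥ f_y/E_s = 0.0021, so compression steel does yield.
M_n = (A_s − A'_s) f_y (d − a/2) + A'_s f_y (d − d') = [1625555 × (665 − 130.845) + 345695 × (665 − 41)] × 10⁻⁶ = 868.30 + 215.71 = 1084.01 kN·m.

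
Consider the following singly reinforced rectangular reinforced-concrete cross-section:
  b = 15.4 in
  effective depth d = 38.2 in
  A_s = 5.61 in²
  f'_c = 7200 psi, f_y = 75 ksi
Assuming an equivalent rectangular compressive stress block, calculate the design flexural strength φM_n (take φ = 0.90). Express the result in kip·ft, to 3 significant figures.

φM_n ≈ 1140 kip·ft

T = A_s f_y = 5.61 × 75 = 420.75 kips.
a = T/(0.85 f'_c b) = 420.75/(0.85 × 7.2 × 15.4) = 4.464 in.
M_n = T(d − a/2) = 420.75 × (38.2 − 2.232) = 15133.5 kip·in = 15133.5/12 = 1261.13 kip·ft.
φM_n = 0.90 × 1261.13 = 1135.02 kip·ft.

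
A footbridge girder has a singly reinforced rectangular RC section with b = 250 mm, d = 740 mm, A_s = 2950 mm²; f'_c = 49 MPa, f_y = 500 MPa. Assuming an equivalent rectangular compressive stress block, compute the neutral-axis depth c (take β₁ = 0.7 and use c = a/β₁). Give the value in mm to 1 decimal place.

c ≈ 202.4 mm

T = A_s f_y = 2950 × 500 = 1475000 N = 1475 kN.
Setting C = 0.85 f'_c a b equal to T: a = 1475000/(0.85 × 49 × 250) = 141.657 mm.
With β₁ = 0.7, c = a/β₁ = 141.657/0.7 = 202.4 mm.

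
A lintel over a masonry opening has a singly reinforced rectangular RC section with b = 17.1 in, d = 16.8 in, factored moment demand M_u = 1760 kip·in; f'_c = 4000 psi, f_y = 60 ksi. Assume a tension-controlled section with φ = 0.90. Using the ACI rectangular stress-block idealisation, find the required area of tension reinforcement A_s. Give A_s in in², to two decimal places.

M_n = M_u/φ = 1760/0.90 = 1955.56 kip·in.
From M_n = 0.85 f'_c a b (d − a/2):
a = d − √(d² − 2M_n/(0.85 f'_c b)) = 16.8 − √(16.8² − 2 × 1955.56/(0.85 × 4 × 17.1)) = 2.138 in.
A_s = 0.85 f'_c a b / f_y = 0.85 × 4 × 2.138 × 17.1 / 60 = 2.072 in².

A_s ≈ 2.07 in²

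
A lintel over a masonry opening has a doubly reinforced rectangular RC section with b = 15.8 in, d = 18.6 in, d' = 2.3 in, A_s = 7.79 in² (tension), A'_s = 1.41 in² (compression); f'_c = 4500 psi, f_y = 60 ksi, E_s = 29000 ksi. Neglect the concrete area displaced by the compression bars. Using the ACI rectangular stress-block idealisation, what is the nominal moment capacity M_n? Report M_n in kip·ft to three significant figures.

Assume both steels yield.
a = (A_s − A'_s) f_y/(0.85 f'_c b) = (7.79 − 1.41) × 60/(0.85 × 4.5 × 15.8) = 6.334 in.
c = a/β₁ = 6.334/0.825 = 7.678 in; ε'_s = 0.003(c − d')/c = 0.0021 ≥ ε_y = 0.0021, so the compression steel yields.
M_n = (A_s − A'_s) f_y (d − a/2) + A'_s f_y (d − d') = 382.8 × (18.6 − 3.167) + 84.6 × (18.6 − 2.3) = 5907.8 + 1379.0 = 7286.8 kip·in = 7286.8/12 = 607.23 kip·ft.

M_n ≈ 607 kip·ft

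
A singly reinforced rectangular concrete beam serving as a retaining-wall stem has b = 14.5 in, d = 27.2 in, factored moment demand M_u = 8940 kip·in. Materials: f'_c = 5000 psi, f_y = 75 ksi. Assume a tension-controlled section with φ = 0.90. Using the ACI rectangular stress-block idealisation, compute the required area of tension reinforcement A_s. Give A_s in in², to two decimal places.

A_s ≈ 5.56 in²

M_n = M_u/φ = 8940/0.90 = 9933.33 kip·in.
From M_n = 0.85 f'_c a b (d − a/2):
a = d − √(d² − 2M_n/(0.85 f'_c b)) = 27.2 − √(27.2² − 2 × 9933.33/(0.85 × 5 × 14.5)) = 6.768 in.
A_s = 0.85 f'_c a b / f_y = 0.85 × 5 × 6.768 × 14.5 / 75 = 5.561 in².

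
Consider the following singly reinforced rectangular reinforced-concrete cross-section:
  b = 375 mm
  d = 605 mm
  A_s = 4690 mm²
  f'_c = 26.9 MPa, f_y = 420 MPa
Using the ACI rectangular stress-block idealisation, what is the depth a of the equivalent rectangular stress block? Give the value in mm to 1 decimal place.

a ≈ 229.7 mm

T = A_s f_y = 4690 × 420 = 1969800 N = 1969.8 kN.
Setting C = 0.85 f'_c a b equal to T: a = 1969800/(0.85 × 26.9 × 375) = 229.7 mm.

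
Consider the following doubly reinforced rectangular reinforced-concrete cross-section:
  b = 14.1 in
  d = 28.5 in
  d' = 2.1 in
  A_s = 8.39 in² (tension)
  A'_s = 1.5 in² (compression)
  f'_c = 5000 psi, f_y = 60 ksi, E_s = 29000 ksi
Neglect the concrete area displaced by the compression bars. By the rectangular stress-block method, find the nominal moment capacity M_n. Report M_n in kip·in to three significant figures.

M_n ≈ 12700 kip·in

Assume both steels yield.
a = (A_s − A'_s) f_y/(0.85 f'_c b) = (8.39 − 1.5) × 60/(0.85 × 5 × 14.1) = 6.899 in.
c = a/β₁ = 6.899/0.8 = 8.624 in; ε'_s = 0.003(c − d')/c = 0.0023 ≥ ε_y = 0.0021, so the compression steel yields.
M_n = (A_s − A'_s) f_y (d − a/2) + A'_s f_y (d − d') = 413.4 × (28.5 − 3.4495) + 90 × (28.5 − 2.1) = 10355.9 + 2376.0 = 12731.9 kip·in.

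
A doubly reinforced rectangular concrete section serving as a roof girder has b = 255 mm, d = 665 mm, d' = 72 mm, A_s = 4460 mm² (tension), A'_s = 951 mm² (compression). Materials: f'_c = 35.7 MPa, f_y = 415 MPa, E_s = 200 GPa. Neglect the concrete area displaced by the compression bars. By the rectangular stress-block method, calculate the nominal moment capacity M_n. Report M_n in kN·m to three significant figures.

Assume both tension and compression steel yield.
Net tension couple steel: A_s − A'_s = 3509 mm².
a = (A_s − A'_s) f_y / (0.85 f'_c b) = 1456235/(0.85 × 35.7 × 255) = 188.19 mm.
c = a/β₁ = 188.19/0.795 = 236.72 mm; ε'_s = 0.003(c − d')/c = 0.0021 ≥ f_y/E_s = 0.0021, so compression steel does yield.
M_n = (A_s − A'_s) f_y (d − a/2) + A'_s f_y (d − d') = [1456235 × (665 − 94.095) + 394665 × (665 − 72)] × 10⁻⁶ = 831.37 + 234.04 = 1065.41 kN·m.

M_n ≈ 1070 kN·m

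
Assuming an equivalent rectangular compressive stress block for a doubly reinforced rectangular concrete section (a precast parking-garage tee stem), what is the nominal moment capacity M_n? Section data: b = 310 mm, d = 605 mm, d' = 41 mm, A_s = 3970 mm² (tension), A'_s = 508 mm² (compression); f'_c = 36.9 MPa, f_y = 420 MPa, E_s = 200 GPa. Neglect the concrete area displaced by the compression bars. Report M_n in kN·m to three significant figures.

M_n ≈ 891 kN·m

Assume both tension and compression steel yield.
Net tension couple steel: A_s − A'_s = 3462 mm².
a = (A_s − A'_s) f_y / (0.85 f'_c b) = 1454040/(0.85 × 36.9 × 310) = 149.54 mm.
c = a/β₁ = 149.54/0.786 = 190.25 mm; ε'_s = 0.003(c − d')/c = 0.0024 ≥ f_y/E_s = 0.0021, so compression steel does yield.
M_n = (A_s − A'_s) f_y (d − a/2) + A'_s f_y (d − d') = [1454040 × (605 − 74.77) + 213360 × (605 − 41)] × 10⁻⁶ = 770.98 + 120.34 = 891.32 kN·m.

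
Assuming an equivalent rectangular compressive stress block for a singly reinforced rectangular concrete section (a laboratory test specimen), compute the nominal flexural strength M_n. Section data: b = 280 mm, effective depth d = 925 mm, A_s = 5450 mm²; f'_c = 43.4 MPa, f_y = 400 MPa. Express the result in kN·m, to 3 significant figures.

M_n ≈ 1790 kN·m

T = A_s f_y = 5450 × 400 = 2180000 N = 2180 kN.
From C = T: a = T/(0.85 f'_c b) = 2180000/(0.85 × 43.4 × 280) = 211.05 mm.
M_n = T(d − a/2) = 2180 kN × (925 − 105.525) mm = 1786.46 kN·m.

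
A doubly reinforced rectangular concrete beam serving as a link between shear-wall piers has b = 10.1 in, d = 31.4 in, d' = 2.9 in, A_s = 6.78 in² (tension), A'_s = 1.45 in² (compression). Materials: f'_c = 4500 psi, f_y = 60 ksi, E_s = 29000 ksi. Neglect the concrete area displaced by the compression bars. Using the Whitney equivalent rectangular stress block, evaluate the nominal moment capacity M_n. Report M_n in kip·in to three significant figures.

Assume both steels yield.
a = (A_s − A'_s) f_y/(0.85 f'_c b) = (6.78 − 1.45) × 60/(0.85 × 4.5 × 10.1) = 8.278 in.
c = a/β₁ = 8.278/0.825 = 10.034 in; ε'_s = 0.003(c − d')/c = 0.0021 ≥ ε_y = 0.0021, so the compression steel yields.
M_n = (A_s − A'_s) f_y (d − a/2) + A'_s f_y (d − d') = 319.8 × (31.4 − 4.139) + 87 × (31.4 − 2.9) = 8718.1 + 2479.5 = 11197.6 kip·in.

M_n ≈ 11200 kip·in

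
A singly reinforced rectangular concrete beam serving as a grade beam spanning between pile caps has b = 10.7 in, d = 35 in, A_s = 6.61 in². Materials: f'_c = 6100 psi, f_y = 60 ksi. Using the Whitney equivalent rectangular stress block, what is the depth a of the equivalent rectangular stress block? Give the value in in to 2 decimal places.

a ≈ 7.15 in

T = A_s f_y = 6.61 × 60 = 396.6 kips.
a = T/(0.85 f'_c b) = 396.6/(0.85 × 6.1 × 10.7) = 7.15 in.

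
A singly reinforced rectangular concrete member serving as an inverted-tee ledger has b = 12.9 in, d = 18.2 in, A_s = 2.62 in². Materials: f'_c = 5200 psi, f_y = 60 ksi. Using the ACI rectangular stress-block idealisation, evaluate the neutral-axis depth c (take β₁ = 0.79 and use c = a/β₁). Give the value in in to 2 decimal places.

c ≈ 3.49 in

T = A_s f_y = 2.62 × 60 = 157.2 kips.
a = T/(0.85 f'_c b) = 157.2/(0.85 × 5.2 × 12.9) = 2.7570 in.
With β₁ = 0.79, c = a/β₁ = 2.7570/0.79 = 3.49 in.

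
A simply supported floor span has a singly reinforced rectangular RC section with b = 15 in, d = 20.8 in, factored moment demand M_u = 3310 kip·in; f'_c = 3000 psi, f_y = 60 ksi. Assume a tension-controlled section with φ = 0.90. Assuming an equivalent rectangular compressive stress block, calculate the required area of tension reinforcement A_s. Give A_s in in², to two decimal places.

M_n = M_u/φ = 3310/0.90 = 3677.78 kip·in.
From M_n = 0.85 f'_c a b (d − a/2):
a = d − √(d² − 2M_n/(0.85 f'_c b)) = 20.8 − √(20.8² − 2 × 3677.78/(0.85 × 3 × 15)) = 5.297 in.
A_s = 0.85 f'_c a b / f_y = 0.85 × 3 × 5.297 × 15 / 60 = 3.377 in².

A_s ≈ 3.38 in²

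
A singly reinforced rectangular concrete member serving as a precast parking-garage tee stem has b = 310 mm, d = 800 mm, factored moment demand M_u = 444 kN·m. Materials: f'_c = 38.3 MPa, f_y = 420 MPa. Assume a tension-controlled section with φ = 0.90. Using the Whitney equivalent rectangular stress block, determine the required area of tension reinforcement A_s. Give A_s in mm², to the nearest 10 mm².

M_n = M_u/φ = 444/0.90 = 493.333 kN·m.
With M_n = 0.85 f'_c a b (d − a/2), solve the quadratic for a:
a = d − √(d² − 2M_n/(0.85 f'_c b)) = 800 − √(800² − 2 × 493.333×10⁶/(0.85 × 38.3 × 310)) = 63.64 mm.
A_s = 0.85 f'_c a b / f_y = 0.85 × 38.3 × 63.64 × 310 / 420 = 1529.2 mm².

A_s ≈ 1530 mm²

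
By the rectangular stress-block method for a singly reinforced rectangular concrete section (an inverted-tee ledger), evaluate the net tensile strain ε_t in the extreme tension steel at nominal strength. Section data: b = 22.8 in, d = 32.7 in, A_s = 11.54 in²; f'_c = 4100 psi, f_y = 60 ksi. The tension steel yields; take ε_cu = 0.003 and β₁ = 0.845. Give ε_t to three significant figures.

ε_t ≈ 0.00651

a = A_s f_y/(0.85 f'_c b) = 8.714 in.
β₁ = 0.845, so c = a/β₁ = 8.714/0.845 = 10.312 in.
From the linear strain diagram with ε_cu = 0.003: ε_t = 0.003 (d − c)/c = 0.003 × (32.7 − 10.312)/10.312 = 0.00651.
Since ε_t ≥ 0.005, the section is tension-controlled.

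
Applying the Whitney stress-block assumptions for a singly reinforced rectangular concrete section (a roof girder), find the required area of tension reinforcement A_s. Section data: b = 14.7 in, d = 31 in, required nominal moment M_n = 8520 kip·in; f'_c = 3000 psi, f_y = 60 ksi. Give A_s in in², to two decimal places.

From M_n = 0.85 f'_c a b (d − a/2):
a = d − √(d² − 2M_n/(0.85 f'_c b)) = 31 − √(31² − 2 × 8520/(0.85 × 3 × 14.7)) = 8.496 in.
A_s = 0.85 f'_c a b / f_y = 0.85 × 3 × 8.496 × 14.7 / 60 = 5.308 in².

A_s ≈ 5.31 in²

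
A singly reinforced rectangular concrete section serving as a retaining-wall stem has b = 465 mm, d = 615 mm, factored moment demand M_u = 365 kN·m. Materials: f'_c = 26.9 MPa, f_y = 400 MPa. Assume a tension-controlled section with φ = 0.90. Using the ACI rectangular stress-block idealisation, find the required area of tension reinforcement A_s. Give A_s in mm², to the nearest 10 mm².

M_n = M_u/φ = 365/0.90 = 405.556 kN·m.
With M_n = 0.85 f'_c a b (d − a/2), solve the quadratic for a:
a = d − √(d² − 2M_n/(0.85 f'_c b)) = 615 − √(615² − 2 × 405.556×10⁶/(0.85 × 26.9 × 465)) = 65.51 mm.
A_s = 0.85 f'_c a b / f_y = 0.85 × 26.9 × 65.51 × 465 / 400 = 1741.3 mm².

A_s ≈ 1740 mm²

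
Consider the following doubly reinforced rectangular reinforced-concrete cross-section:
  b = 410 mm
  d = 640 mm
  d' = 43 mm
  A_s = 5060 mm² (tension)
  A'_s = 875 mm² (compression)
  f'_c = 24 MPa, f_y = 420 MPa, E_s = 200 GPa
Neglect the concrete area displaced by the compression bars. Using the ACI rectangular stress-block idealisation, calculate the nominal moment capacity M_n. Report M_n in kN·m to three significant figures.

Assume both tension and compression steel yield.
Net tension couple steel: A_s − A'_s = 4185 mm².
a = (A_s − A'_s) f_y / (0.85 f'_c b) = 1757700/(0.85 × 24 × 410) = 210.15 mm.
c = a/β₁ = 210.15/0.85 = 247.24 mm; ε'_s = 0.003(c − d')/c = 0.0025 ≥ f_y/E_s = 0.0021, so compression steel does yield.
M_n = (A_s − A'_s) f_y (d − a/2) + A'_s f_y (d − d') = [1757700 × (640 − 105.075) + 367500 × (640 − 43)] × 10⁻⁶ = 940.24 + 219.40 = 1159.64 kN·m.

M_n ≈ 1160 kN·m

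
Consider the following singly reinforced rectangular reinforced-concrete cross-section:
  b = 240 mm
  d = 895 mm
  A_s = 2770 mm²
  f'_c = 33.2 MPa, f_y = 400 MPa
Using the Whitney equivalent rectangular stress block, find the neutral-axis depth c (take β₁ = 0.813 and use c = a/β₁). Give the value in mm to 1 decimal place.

c ≈ 201.2 mm

T = A_s f_y = 2770 × 400 = 1108000 N = 1108 kN.
Setting C = 0.85 f'_c a b equal to T: a = 1108000/(0.85 × 33.2 × 240) = 163.596 mm.
With β₁ = 0.813, c = a/β₁ = 163.596/0.813 = 201.2 mm.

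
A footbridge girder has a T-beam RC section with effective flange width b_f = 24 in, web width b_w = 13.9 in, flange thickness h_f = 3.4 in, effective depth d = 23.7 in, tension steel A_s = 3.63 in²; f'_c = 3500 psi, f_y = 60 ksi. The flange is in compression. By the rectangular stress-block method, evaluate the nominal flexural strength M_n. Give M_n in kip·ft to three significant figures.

M_n ≈ 402 kip·ft

Tension: T = A_s f_y = 3.63 × 60 = 217.8 kips.
Try a within the flange: a = T/(0.85 f'_c b_f) = 217.8/(0.85 × 3.5 × 24) = 3.050 in.
Since a = 3.050 ≤ h_f = 3.4 in, the stress block lies entirely in the flange; analyse as a rectangular beam of width b_f.
M_n = T(d − a/2) = 217.8 × (23.7 − 1.525) = 4829.7 kip·in.
M_n = 4829.7/12 = 402.48 kip·ft.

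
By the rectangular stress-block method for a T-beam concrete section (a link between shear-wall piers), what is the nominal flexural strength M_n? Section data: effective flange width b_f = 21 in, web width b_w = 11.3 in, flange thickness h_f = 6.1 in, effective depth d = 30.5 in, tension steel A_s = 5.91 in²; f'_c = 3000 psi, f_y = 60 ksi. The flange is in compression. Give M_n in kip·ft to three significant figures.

M_n ≈ 803 kip·ft

Tension: T = A_s f_y = 5.91 × 60 = 354.6 kips.
Try a within the flange: a = T/(0.85 f'_c b_f) = 354.6/(0.85 × 3 × 21) = 6.622 in.
a = 6.622 > h_f = 6.1 in: the block extends into the web. Split into flange-overhang and web parts.
C_f = 0.85 f'_c (b_f − b_w) h_f = 0.85 × 3 × (21 − 11.3) × 6.1 = 150.9 kips.
Remaining web compression depth: a_w = (T − C_f)/(0.85 f'_c b_w) = (354.6 − 150.9)/(0.85 × 3 × 11.3) = 7.069 in.
M_n = C_f(d − h_f/2) + (T − C_f)(d − a_w/2) = 150.9 × (30.5 − 3.05) + 203.7 × (30.5 − 3.5345) = 4142.2 + 5492.9 = 9635.1 kip·in.
M_n = 9635.1/12 = 802.93 kip·ft.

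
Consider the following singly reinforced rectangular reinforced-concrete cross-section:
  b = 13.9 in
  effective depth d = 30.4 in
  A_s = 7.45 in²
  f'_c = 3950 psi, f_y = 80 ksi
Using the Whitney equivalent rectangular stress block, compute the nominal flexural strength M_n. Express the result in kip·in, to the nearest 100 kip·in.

M_n ≈ 14300 kip·in

T = A_s f_y = 7.45 × 80 = 596 kips.
a = T/(0.85 f'_c b) = 596/(0.85 × 3.95 × 13.9) = 12.771 in.
M_n = T(d − a/2) = 596 × (30.4 − 6.3855) = 14312.6 kip·in.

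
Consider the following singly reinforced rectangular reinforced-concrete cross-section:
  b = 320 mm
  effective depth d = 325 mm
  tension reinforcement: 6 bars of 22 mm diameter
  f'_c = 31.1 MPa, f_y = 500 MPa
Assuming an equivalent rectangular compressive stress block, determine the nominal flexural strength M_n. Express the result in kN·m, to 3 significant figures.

M_n ≈ 294 kN·m

A_s = 6 × 380 = 2280 mm².
T = A_s f_y = 2280 × 500 = 1140000 N = 1140 kN.
From C = T: a = T/(0.85 f'_c b) = 1140000/(0.85 × 31.1 × 320) = 134.76 mm.
M_n = T(d − a/2) = 1140 kN × (325 − 67.38) mm = 293.69 kN·m.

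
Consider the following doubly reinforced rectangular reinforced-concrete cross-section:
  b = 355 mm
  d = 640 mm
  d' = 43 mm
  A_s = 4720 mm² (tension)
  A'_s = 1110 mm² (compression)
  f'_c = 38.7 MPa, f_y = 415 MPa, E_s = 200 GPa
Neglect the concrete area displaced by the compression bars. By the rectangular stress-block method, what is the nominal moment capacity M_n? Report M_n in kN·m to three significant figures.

M_n ≈ 1140 kN·m

Assume both tension and compression steel yield.
Net tension couple steel: A_s − A'_s = 3610 mm².
a = (A_s − A'_s) f_y / (0.85 f'_c b) = 1498150/(0.85 × 38.7 × 355) = 128.29 mm.
c = a/β₁ = 128.29/0.774 = 165.75 mm; ε'_s = 0.003(c − d')/c = 0.0022 ≥ f_y/E_s = 0.0021, so compression steel does yield.
M_n = (A_s − A'_s) f_y (d − a/2) + A'_s f_y (d − d') = [1498150 × (640 − 64.145) + 460650 × (640 − 43)] × 10⁻⁶ = 862.72 + 275.01 = 1137.73 kN·m.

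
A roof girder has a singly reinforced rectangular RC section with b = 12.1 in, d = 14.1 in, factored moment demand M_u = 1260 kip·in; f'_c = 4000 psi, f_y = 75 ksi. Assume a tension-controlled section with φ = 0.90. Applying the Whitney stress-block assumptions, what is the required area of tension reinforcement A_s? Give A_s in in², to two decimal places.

A_s ≈ 1.46 in²

M_n = M_u/φ = 1260/0.90 = 1400 kip·in.
From M_n = 0.85 f'_c a b (d − a/2):
a = d − √(d² − 2M_n/(0.85 f'_c b)) = 14.1 − √(14.1² − 2 × 1400/(0.85 × 4 × 12.1)) = 2.665 in.
A_s = 0.85 f'_c a b / f_y = 0.85 × 4 × 2.665 × 12.1 / 75 = 1.462 in².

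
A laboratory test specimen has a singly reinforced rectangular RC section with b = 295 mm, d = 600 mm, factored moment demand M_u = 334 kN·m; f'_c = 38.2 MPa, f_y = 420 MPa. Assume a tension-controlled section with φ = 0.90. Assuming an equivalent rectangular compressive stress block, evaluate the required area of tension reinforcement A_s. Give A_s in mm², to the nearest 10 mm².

M_n = M_u/φ = 334/0.90 = 371.111 kN·m.
With M_n = 0.85 f'_c a b (d − a/2), solve the quadratic for a:
a = d − √(d² − 2M_n/(0.85 f'_c b)) = 600 − √(600² − 2 × 371.111×10⁶/(0.85 × 38.2 × 295)) = 68.48 mm.
A_s = 0.85 f'_c a b / f_y = 0.85 × 38.2 × 68.48 × 295 / 420 = 1561.8 mm².

A_s ≈ 1560 mm²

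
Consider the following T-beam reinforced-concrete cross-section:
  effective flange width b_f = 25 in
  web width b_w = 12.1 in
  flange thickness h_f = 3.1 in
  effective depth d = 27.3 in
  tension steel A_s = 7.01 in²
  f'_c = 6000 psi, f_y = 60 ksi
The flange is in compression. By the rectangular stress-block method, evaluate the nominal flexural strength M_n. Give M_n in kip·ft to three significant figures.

M_n ≈ 899 kip·ft

Tension: T = A_s f_y = 7.01 × 60 = 420.6 kips.
Try a within the flange: a = T/(0.85 f'_c b_f) = 420.6/(0.85 × 6 × 25) = 3.299 in.
a = 3.299 > h_f = 3.1 in: the block extends into the web. Split into flange-overhang and web parts.
C_f = 0.85 f'_c (b_f − b_w) h_f = 0.85 × 6 × (25 − 12.1) × 3.1 = 203.9 kips.
Remaining web compression depth: a_w = (T − C_f)/(0.85 f'_c b_w) = (420.6 − 203.9)/(0.85 × 6 × 12.1) = 3.512 in.
M_n = C_f(d − h_f/2) + (T − C_f)(d − a_w/2) = 203.9 × (27.3 − 1.55) + 216.7 × (27.3 − 1.756) = 5250.4 + 5535.4 = 10785.8 kip·in.
M_n = 10785.8/12 = 898.82 kip·ft.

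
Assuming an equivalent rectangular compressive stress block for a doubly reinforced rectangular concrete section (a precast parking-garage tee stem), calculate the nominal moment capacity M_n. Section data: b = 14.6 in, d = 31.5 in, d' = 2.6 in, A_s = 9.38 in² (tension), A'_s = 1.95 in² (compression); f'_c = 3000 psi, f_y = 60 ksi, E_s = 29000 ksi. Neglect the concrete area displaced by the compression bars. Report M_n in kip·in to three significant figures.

M_n ≈ 14800 kip·in

Assume both steels yield.
a = (A_s − A'_s) f_y/(0.85 f'_c b) = (9.38 − 1.95) × 60/(0.85 × 3 × 14.6) = 11.974 in.
c = a/β₁ = 11.974/0.85 = 14.087 in; ε'_s = 0.003(c − d')/c = 0.0024 ≥ ε_y = 0.0021, so the compression steel yields.
M_n = (A_s − A'_s) f_y (d − a/2) + A'_s f_y (d − d') = 445.8 × (31.5 − 5.987) + 117 × (31.5 − 2.6) = 11373.7 + 3381.3 = 14755.0 kip·in.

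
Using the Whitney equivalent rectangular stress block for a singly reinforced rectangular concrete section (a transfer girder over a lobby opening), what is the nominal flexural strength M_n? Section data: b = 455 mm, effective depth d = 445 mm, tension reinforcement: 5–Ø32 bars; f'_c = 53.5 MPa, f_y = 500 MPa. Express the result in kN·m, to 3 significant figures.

M_n ≈ 797 kN·m

A_s = 5 × 804 = 4020 mm².
T = A_s f_y = 4020 × 500 = 2010000 N = 2010 kN.
From C = T: a = T/(0.85 f'_c b) = 2010000/(0.85 × 53.5 × 455) = 97.14 mm.
M_n = T(d − a/2) = 2010 kN × (445 − 48.57) mm = 796.82 kN·m.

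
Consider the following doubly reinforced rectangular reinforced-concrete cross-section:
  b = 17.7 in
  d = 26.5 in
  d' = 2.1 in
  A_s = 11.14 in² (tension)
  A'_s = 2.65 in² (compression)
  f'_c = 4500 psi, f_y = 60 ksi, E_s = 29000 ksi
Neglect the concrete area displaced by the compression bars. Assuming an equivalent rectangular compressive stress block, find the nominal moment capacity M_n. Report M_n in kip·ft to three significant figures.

M_n ≈ 1290 kip·ft

Assume both steels yield.
a = (A_s − A'_s) f_y/(0.85 f'_c b) = (11.14 − 2.65) × 60/(0.85 × 4.5 × 17.7) = 7.524 in.
c = a/β₁ = 7.524/0.825 = 9.120 in; ε'_s = 0.003(c − d')/c = 0.0023 ≥ ε_y = 0.0021, so the compression steel yields.
M_n = (A_s − A'_s) f_y (d − a/2) + A'_s f_y (d − d') = 509.4 × (26.5 − 3.762) + 159 × (26.5 − 2.1) = 11582.7 + 3879.6 = 15462.3 kip·in = 15462.3/12 = 1288.53 kip·ft.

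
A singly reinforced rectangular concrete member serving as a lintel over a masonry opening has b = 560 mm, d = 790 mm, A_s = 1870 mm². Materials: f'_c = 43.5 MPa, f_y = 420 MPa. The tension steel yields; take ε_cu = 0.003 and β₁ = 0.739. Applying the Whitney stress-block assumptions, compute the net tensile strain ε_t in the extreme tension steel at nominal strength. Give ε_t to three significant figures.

ε_t ≈ 0.0432

a = A_s f_y/(0.85 f'_c b) = 37.93 mm.
β₁ = 0.739, so c = a/β₁ = 37.93/0.739 = 51.33 mm.
From the linear strain diagram with ε_cu = 0.003: ε_t = 0.003 (d − c)/c = 0.003 × (790 − 51.33)/51.33 = 0.0432.
Since ε_t ≥ 0.005, the section is tension-controlled.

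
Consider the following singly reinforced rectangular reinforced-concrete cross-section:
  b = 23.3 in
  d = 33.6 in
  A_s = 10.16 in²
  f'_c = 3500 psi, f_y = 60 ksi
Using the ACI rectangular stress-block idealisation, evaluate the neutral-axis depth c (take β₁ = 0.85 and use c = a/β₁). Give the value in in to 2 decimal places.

c ≈ 10.35 in

T = A_s f_y = 10.16 × 60 = 609.6 kips.
a = T/(0.85 f'_c b) = 609.6/(0.85 × 3.5 × 23.3) = 8.7943 in.
With β₁ = 0.85, c = a/β₁ = 8.7943/0.85 = 10.35 in.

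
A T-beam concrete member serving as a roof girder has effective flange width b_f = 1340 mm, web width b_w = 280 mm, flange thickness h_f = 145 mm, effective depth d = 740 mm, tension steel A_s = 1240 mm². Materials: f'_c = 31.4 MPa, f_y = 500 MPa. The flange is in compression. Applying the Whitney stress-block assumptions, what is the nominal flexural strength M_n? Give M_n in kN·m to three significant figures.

Tension: T = A_s f_y = 1240 × 500 = 620000 N.
Try a within the flange: a = T/(0.85 f'_c b_f) = 620000/(0.85 × 31.4 × 1340) = 17.34 mm.
Since a = 17.34 ≤ h_f = 145 mm, the stress block lies entirely in the flange; analyse as a rectangular beam of width b_f.
M_n = T(d − a/2) = 620000 × (740 − 8.67) = 453.42 × 10⁶ N·mm.
M_n = 453.42 kN·m.

M_n ≈ 453 kN·m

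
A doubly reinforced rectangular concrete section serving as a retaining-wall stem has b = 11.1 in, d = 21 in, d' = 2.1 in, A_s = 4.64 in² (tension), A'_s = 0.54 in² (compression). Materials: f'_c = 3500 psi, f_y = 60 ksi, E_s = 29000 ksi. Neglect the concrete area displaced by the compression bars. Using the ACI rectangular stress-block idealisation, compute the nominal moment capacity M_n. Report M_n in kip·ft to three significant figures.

M_n ≈ 405 kip·ft

Assume both steels yield.
a = (A_s − A'_s) f_y/(0.85 f'_c b) = (4.64 − 0.54) × 60/(0.85 × 3.5 × 11.1) = 7.449 in.
c = a/β₁ = 7.449/0.85 = 8.764 in; ε'_s = 0.003(c − d')/c = 0.0023 ≥ ε_y = 0.0021, so the compression steel yields.
M_n = (A_s − A'_s) f_y (d − a/2) + A'_s f_y (d − d') = 246 × (21 − 3.7245) + 32.4 × (21 − 2.1) = 4249.8 + 612.4 = 4862.2 kip·in = 4862.2/12 = 405.18 kip·ft.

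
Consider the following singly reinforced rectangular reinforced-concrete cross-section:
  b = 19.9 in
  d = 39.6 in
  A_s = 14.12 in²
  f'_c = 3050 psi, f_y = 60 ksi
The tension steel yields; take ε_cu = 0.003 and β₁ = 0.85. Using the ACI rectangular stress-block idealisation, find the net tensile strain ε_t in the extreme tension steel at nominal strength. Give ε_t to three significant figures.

ε_t ≈ 0.00315

a = A_s f_y/(0.85 f'_c b) = 16.422 in.
β₁ = 0.85, so c = a/β₁ = 16.422/0.85 = 19.320 in.
From the linear strain diagram with ε_cu = 0.003: ε_t = 0.003 (d − c)/c = 0.003 × (39.6 − 19.320)/19.320 = 0.00315.
ε_t < 0.004 — the section is over-reinforced for flexure under ACI limits.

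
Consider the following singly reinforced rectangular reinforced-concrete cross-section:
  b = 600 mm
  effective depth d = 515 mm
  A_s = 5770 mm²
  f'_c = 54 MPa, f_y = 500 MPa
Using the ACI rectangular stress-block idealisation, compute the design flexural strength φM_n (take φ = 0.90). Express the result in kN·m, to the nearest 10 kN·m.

T = A_s f_y = 5770 × 500 = 2885000 N = 2885 kN.
From C = T: a = T/(0.85 f'_c b) = 2885000/(0.85 × 54 × 600) = 104.76 mm.
M_n = T(d − a/2) = 2885 kN × (515 − 52.38) mm = 1334.66 kN·m.
φM_n = 0.90 × 1334.66 = 1201.19 kN·m.

φM_n ≈ 1200 kN·m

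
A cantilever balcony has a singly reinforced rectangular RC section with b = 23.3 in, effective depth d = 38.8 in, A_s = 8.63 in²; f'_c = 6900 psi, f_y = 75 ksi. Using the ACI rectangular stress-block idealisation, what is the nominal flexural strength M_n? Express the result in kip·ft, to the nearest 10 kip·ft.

T = A_s f_y = 8.63 × 75 = 647.25 kips.
a = T/(0.85 f'_c b) = 647.25/(0.85 × 6.9 × 23.3) = 4.736 in.
M_n = T(d − a/2) = 647.25 × (38.8 − 2.368) = 23580.6 kip·in = 23580.6/12 = 1965.05 kip·ft.

M_n ≈ 1970 kip·ft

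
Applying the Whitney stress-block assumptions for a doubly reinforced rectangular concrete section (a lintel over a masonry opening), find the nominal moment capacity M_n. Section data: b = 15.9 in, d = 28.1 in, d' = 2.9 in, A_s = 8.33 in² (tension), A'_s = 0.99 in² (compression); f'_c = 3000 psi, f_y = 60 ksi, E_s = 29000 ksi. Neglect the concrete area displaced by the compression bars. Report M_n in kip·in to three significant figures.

M_n ≈ 11500 kip·in

Assume both steels yield.
a = (A_s − A'_s) f_y/(0.85 f'_c b) = (8.33 − 0.99) × 60/(0.85 × 3 × 15.9) = 10.862 in.
c = a/β₁ = 10.862/0.85 = 12.779 in; ε'_s = 0.003(c − d')/c = 0.0023 ≥ ε_y = 0.0021, so the compression steel yields.
M_n = (A_s − A'_s) f_y (d − a/2) + A'_s f_y (d − d') = 440.4 × (28.1 − 5.431) + 59.4 × (28.1 − 2.9) = 9983.4 + 1496.9 = 11480.3 kip·in.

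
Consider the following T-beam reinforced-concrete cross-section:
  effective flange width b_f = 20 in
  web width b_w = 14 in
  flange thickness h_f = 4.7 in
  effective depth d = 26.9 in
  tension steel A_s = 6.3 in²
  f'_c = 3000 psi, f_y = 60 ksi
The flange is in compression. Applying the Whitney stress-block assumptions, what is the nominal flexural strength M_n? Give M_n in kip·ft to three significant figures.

Tension: T = A_s f_y = 6.3 × 60 = 378 kips.
Try a within the flange: a = T/(0.85 f'_c b_f) = 378/(0.85 × 3 × 20) = 7.412 in.
a = 7.412 > h_f = 4.7 in: the block extends into the web. Split into flange-overhang and web parts.
C_f = 0.85 f'_c (b_f − b_w) h_f = 0.85 × 3 × (20 − 14) × 4.7 = 71.9 kips.
Remaining web compression depth: a_w = (T − C_f)/(0.85 f'_c b_w) = (378 − 71.9)/(0.85 × 3 × 14) = 8.574 in.
M_n = C_f(d − h_f/2) + (T − C_f)(d − a_w/2) = 71.9 × (26.9 − 2.35) + 306.1 × (26.9 − 4.287) = 1765.1 + 6921.8 = 8686.9 kip·in.
M_n = 8686.9/12 = 723.91 kip·ft.

M_n ≈ 724 kip·ft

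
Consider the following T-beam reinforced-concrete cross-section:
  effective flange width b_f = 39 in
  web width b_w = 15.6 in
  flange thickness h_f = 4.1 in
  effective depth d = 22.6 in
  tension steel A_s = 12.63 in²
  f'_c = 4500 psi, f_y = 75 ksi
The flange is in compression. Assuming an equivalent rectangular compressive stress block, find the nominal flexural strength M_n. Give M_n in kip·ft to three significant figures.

Tension: T = A_s f_y = 12.63 × 75 = 947.25 kips.
Try a within the flange: a = T/(0.85 f'_c b_f) = 947.25/(0.85 × 4.5 × 39) = 6.350 in.
a = 6.350 > h_f = 4.1 in: the block extends into the web. Split into flange-overhang and web parts.
C_f = 0.85 f'_c (b_f − b_w) h_f = 0.85 × 4.5 × (39 − 15.6) × 4.1 = 367.0 kips.
Remaining web compression depth: a_w = (T − C_f)/(0.85 f'_c b_w) = (947.25 − 367.0)/(0.85 × 4.5 × 15.6) = 9.724 in.
M_n = C_f(d − h_f/2) + (T − C_f)(d − a_w/2) = 367.0 × (22.6 − 2.05) + 580.25 × (22.6 − 4.862) = 7541.9 + 10292.5 = 17834.4 kip·in.
M_n = 17834.4/12 = 1486.20 kip·ft.

M_n ≈ 1490 kip·ft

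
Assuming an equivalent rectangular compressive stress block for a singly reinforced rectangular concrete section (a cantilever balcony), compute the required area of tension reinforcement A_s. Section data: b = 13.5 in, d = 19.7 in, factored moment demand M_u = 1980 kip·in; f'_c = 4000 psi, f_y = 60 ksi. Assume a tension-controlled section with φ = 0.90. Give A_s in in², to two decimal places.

A_s ≈ 1.99 in²

M_n = M_u/φ = 1980/0.90 = 2200 kip·in.
From M_n = 0.85 f'_c a b (d − a/2):
a = d − √(d² − 2M_n/(0.85 f'_c b)) = 19.7 − √(19.7² − 2 × 2200/(0.85 × 4 × 13.5)) = 2.605 in.
A_s = 0.85 f'_c a b / f_y = 0.85 × 4 × 2.605 × 13.5 / 60 = 1.993 in².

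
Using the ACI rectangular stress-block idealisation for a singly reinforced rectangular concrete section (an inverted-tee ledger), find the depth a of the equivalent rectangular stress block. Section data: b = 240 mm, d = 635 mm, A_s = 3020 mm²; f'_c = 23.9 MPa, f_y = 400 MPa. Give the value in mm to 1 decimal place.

T = A_s f_y = 3020 × 400 = 1208000 N = 1208 kN.
Setting C = 0.85 f'_c a b equal to T: a = 1208000/(0.85 × 23.9 × 240) = 247.8 mm.

a ≈ 247.8 mm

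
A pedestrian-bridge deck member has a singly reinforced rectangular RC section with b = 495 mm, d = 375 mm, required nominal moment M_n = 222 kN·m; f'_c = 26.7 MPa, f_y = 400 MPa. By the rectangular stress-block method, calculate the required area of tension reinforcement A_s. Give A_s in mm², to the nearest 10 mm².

A_s ≈ 1600 mm²

With M_n = 0.85 f'_c a b (d − a/2), solve the quadratic for a:
a = d − √(d² − 2M_n/(0.85 f'_c b)) = 375 − √(375² − 2 × 222×10⁶/(0.85 × 26.7 × 495)) = 57.03 mm.
A_s = 0.85 f'_c a b / f_y = 0.85 × 26.7 × 57.03 × 495 / 400 = 1601.7 mm².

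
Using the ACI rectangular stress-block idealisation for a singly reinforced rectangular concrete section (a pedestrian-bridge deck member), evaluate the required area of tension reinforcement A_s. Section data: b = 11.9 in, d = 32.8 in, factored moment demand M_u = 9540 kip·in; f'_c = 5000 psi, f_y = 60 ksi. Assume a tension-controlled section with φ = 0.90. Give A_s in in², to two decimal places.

A_s ≈ 6.05 in²

M_n = M_u/φ = 9540/0.90 = 10600 kip·in.
From M_n = 0.85 f'_c a b (d − a/2):
a = d − √(d² − 2M_n/(0.85 f'_c b)) = 32.8 − √(32.8² − 2 × 10600/(0.85 × 5 × 11.9)) = 7.175 in.
A_s = 0.85 f'_c a b / f_y = 0.85 × 5 × 7.175 × 11.9 / 60 = 6.048 in².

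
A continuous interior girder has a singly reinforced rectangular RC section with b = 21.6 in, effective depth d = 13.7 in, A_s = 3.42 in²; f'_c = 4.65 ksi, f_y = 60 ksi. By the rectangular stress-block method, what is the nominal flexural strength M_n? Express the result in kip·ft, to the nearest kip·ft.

M_n ≈ 214 kip·ft

T = A_s f_y = 3.42 × 60 = 205.2 kips.
a = T/(0.85 f'_c b) = 205.2/(0.85 × 4.65 × 21.6) = 2.404 in.
M_n = T(d − a/2) = 205.2 × (13.7 − 1.202) = 2564.6 kip·in = 2564.6/12 = 213.72 kip·ft.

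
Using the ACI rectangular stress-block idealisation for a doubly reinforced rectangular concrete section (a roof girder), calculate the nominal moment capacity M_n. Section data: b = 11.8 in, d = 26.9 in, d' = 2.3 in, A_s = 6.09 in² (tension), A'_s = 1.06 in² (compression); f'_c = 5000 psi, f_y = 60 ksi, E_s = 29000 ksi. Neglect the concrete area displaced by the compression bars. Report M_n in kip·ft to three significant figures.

M_n ≈ 731 kip·ft

Assume both steels yield.
a = (A_s − A'_s) f_y/(0.85 f'_c b) = (6.09 − 1.06) × 60/(0.85 × 5 × 11.8) = 6.018 in.
c = a/β₁ = 6.018/0.8 = 7.523 in; ε'_s = 0.003(c − d')/c = 0.0021 ≥ ε_y = 0.0021, so the compression steel yields.
M_n = (A_s − A'_s) f_y (d − a/2) + A'_s f_y (d − d') = 301.8 × (26.9 − 3.009) + 63.6 × (26.9 − 2.3) = 7210.3 + 1564.6 = 8774.9 kip·in = 8774.9/12 = 731.24 kip·ft.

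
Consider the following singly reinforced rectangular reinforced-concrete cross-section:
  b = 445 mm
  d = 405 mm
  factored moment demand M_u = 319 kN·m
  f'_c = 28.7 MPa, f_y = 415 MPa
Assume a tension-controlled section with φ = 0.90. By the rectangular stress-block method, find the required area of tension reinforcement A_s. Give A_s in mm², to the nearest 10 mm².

M_n = M_u/φ = 319/0.90 = 354.444 kN·m.
With M_n = 0.85 f'_c a b (d − a/2), solve the quadratic for a:
a = d − √(d² − 2M_n/(0.85 f'_c b)) = 405 − √(405² − 2 × 354.444×10⁶/(0.85 × 28.7 × 445)) = 90.80 mm.
A_s = 0.85 f'_c a b / f_y = 0.85 × 28.7 × 90.80 × 445 / 415 = 2375.2 mm².

A_s ≈ 2380 mm²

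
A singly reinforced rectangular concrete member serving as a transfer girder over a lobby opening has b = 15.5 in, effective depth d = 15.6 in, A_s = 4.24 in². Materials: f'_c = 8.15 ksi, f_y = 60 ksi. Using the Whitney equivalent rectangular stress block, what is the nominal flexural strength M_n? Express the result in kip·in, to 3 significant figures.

M_n ≈ 3670 kip·in

T = A_s f_y = 4.24 × 60 = 254.4 kips.
a = T/(0.85 f'_c b) = 254.4/(0.85 × 8.15 × 15.5) = 2.369 in.
M_n = T(d − a/2) = 254.4 × (15.6 − 1.1845) = 3667.3 kip·in.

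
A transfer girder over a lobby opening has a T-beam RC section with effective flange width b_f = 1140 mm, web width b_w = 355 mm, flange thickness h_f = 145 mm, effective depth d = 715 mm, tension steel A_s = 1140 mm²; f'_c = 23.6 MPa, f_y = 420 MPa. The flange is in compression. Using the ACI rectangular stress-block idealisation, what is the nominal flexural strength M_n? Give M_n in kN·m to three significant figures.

Tension: T = A_s f_y = 1140 × 420 = 478800 N.
Try a within the flange: a = T/(0.85 f'_c b_f) = 478800/(0.85 × 23.6 × 1140) = 20.94 mm.
Since a = 20.94 ≤ h_f = 145 mm, the stress block lies entirely in the flange; analyse as a rectangular beam of width b_f.
M_n = T(d − a/2) = 478800 × (715 − 10.47) = 337.33 × 10⁶ N·mm.
M_n = 337.33 kN·m.

M_n ≈ 337 kN·m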